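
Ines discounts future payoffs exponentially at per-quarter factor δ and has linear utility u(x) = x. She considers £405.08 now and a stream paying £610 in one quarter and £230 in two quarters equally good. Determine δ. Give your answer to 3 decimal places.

Present value of the stream is 610·δ + 230·δ². Indifference gives 610δ + 230δ² = 405.08.
That is, 230δ² + 610δ − 405.08 = 0, a quadratic in δ.
By the quadratic formula (taking the positive root), δ = (−610 + √744773.60) / 460 ≈ 0.550.

δ ≈ 0.550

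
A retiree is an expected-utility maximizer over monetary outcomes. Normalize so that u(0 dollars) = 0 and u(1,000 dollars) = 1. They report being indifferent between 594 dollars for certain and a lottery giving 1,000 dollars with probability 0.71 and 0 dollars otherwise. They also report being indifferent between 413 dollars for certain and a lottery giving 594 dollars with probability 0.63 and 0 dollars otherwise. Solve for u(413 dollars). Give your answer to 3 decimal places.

From the first indifference, u(594 dollars) = 0.71·u(1,000 dollars) + 0.29·u(0 dollars) = 0.71·1 + 0.29·0 = 0.71.
The second indifference gives u(413 dollars) = 0.63·u(594 dollars) + 0.37·u(0 dollars) = 0.63·0.71 + 0.37·0.00 = 0.4473.

0.447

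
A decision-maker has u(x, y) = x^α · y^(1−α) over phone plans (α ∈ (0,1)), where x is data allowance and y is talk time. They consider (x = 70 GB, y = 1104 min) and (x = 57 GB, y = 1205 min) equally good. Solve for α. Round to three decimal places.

α ≈ 0.299

Set the two utilities equal: 70^α·1104^(1−α) = 57^α·1205^(1−α).
(70/57)^α = (1205/1104)^(1−α); take logs: α·ln(70/57) = (1−α)·ln(1205/1104), i.e. α·0.205444 = (1−α)·0.087540.
Thus α·(0.292984) = 0.087540, so α = 0.087540/0.292984 ≈ 0.299.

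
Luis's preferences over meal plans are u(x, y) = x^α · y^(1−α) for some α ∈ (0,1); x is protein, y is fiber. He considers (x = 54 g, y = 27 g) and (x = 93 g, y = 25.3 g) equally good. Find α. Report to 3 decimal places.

Set the two utilities equal: 54^α·27^(1−α) = 93^α·25.3^(1−α).
Rearrange to (54/93)^α = (25.3/27)^(1−α) and take logs: α·-0.543615 = (1−α)·-0.065032.
So α/(1−α) = (-0.065032)/(-0.543615) = 0.119629, and α = 0.119629/1.119629 ≈ 0.107.

α ≈ 0.107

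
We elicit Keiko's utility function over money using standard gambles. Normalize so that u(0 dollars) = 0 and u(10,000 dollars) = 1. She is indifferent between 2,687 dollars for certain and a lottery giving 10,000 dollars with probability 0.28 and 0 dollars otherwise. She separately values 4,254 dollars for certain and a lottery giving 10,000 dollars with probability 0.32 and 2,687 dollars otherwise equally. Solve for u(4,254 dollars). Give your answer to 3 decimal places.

0.510

From the first indifference, u(2,687 dollars) = 0.28·u(10,000 dollars) + 0.72·u(0 dollars) = 0.28·1 + 0.72·0 = 0.28.
Chaining: u(4,254 dollars) = 0.32·1.00 + 0.68·0.28 = 0.5104.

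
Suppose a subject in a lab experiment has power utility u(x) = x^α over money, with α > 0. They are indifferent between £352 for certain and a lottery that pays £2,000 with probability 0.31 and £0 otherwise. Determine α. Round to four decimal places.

EU(lottery) = 0.31·2000^α + 0.69·0 = 0.31·2000^α.
Setting u(352) equal to that: 352^α = 0.31·2000^α ⇒ (352/2000)^α = 0.31.
Taking logs: α·ln(352/2000) = ln(0.31), so α = -1.1711830 / -1.7372713 ≈ 0.6742.

α ≈ 0.6742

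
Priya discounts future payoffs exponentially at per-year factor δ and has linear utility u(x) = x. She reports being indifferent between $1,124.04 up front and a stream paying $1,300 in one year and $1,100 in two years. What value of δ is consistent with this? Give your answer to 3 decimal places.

The stream is worth 1300δ + 1100δ² today, so 1300δ + 1100δ² = 1124.04.
So 1100δ² + 1300δ − 1124.04 = 0.
δ = (−1300 + √(1300² + 4·1100·1124.04)) / (2·1100) = (−1300 + √6635776.00) / 2200 ≈ 0.580.

δ ≈ 0.580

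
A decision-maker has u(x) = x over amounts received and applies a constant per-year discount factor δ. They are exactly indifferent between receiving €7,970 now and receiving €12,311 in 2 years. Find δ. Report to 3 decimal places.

Indifference means u(7970) = δ^2 · u(12311), so δ^2 = u(7970)/u(12311).
With u(x) = x: δ^2 = 7970/12311 = 0.64739.
Hence δ = (0.64739)^(1/2) = 0.80460.

δ ≈ 0.805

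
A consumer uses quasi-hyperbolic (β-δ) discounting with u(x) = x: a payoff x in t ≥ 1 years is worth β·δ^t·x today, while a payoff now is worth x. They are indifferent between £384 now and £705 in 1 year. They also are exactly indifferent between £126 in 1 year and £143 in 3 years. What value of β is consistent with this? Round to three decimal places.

The second indifference involves only future payoffs, so β cancels: β·δ^1·126 = β·δ^3·143, giving δ^2 = 126/143 = 0.88112, so δ = 0.93868.
Now use the now-vs-future pair: 384 = β·δ·705 gives β = 384/(0.93868·705) ≈ 0.580.

β ≈ 0.580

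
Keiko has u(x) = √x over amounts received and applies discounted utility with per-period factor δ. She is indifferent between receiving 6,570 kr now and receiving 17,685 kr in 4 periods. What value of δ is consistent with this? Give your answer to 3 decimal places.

δ ≈ 0.884

Equating discounted utilities: u(6570) = δ^4·u(17685) ⇒ δ^4 = u(6570)/u(17685).
Since u(x) = √x, δ^4 = √(6570/17685) = 0.60951.
Hence δ = (0.60951)^(1/4) = 0.88358.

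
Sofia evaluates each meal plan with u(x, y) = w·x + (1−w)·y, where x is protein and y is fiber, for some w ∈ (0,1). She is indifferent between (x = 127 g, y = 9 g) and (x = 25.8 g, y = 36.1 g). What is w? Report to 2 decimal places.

Indifference: w·127 + (1−w)·9 = w·25.8 + (1−w)·36.1.
Rearranging, 101.2·w − 27.1·(1−w) = 0.
Hence w = 27.1/(101.2+27.1) = 27.1/128.3 = 0.21.

w = 0.21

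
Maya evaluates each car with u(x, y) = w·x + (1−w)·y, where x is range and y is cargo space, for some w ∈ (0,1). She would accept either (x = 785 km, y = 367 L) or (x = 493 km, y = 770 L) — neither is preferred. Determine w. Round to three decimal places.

Equating utilities: w·785 + (1−w)·367 = w·493 + (1−w)·770.
w·(785−493) = (1−w)·(770−367), i.e. w·292 = (1−w)·403.
The marginal rate of substitution is 403/292, so w = 403/(292+403) = 0.580.

w = 0.580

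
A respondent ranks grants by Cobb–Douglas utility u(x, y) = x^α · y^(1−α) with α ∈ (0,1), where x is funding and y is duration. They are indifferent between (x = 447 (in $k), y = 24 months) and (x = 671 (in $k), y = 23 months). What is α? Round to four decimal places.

The Cobb–Douglas utilities coincide, so 447^α·24^(1−α) = 671^α·23^(1−α).
Taking logs: α·ln 447 + (1−α)·ln 24 = α·ln 671 + (1−α)·ln 23, i.e. α·-0.4062105 = (1−α)·-0.0425596.
So α/(1−α) = (-0.0425596)/(-0.4062105) = 0.1047723, and α = 0.1047723/1.1047723 ≈ 0.0948.

α ≈ 0.0948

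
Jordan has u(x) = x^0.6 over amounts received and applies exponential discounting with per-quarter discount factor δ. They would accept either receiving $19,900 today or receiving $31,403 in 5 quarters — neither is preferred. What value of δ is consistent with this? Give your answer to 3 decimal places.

Equating discounted utilities: u(19900) = δ^5·u(31403) ⇒ δ^5 = u(19900)/u(31403).
Since u(x) = x^0.6, δ^5 = (19900/31403)^0.6 = 0.63370^0.6 = 0.76055.
So δ = 0.76055^(1/5) ≈ 0.947.

δ ≈ 0.947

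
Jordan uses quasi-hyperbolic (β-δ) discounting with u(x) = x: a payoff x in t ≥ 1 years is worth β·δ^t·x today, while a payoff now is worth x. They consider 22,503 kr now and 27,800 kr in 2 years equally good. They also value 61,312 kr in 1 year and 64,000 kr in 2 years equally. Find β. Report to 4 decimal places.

β ≈ 0.8820

The second indifference involves only future payoffs, so β cancels: β·δ^1·61312 = β·δ^2·64000, giving δ = 61312/64000 = 0.95800.
Now use the now-vs-future pair: 22503 = β·δ^2·27800 gives β = 22503/(0.91776·27800) ≈ 0.8820.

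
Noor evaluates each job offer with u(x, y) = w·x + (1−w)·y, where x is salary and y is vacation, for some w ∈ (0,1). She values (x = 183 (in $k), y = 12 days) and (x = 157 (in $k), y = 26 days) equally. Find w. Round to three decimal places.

Indifference: w·183 + (1−w)·12 = w·157 + (1−w)·26.
Rearranging, 26·w − 14·(1−w) = 0.
So w/(1−w) = 14/26 = 0.5385, giving w = 14/(26+14) = 0.350.

w = 0.350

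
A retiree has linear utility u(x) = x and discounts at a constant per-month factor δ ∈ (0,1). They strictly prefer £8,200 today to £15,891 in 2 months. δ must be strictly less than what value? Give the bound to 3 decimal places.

Comparing present values: 8200 > δ^2·15891.
Dividing by 15891: δ^2 < 0.51602. Both sides are positive, so the square root keeps the direction.
δ < (8200/15891)^(1/2) ≈ 0.718.

δ < 0.718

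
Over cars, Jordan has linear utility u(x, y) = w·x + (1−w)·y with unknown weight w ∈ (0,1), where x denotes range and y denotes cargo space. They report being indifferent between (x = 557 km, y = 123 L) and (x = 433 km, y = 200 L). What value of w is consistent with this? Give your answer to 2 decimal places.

Equating utilities: w·557 + (1−w)·123 = w·433 + (1−w)·200.
w·(557−433) = (1−w)·(200−123), i.e. w·124 = (1−w)·77.
Hence w = 77/(124+77) = 77/201 = 0.38.

w = 0.38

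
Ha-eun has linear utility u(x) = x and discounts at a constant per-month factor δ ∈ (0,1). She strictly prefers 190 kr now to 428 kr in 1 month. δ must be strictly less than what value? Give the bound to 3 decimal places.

Under u(x) = x this choice says 190 > δ·428.
So δ < 190/428 = 0.44393.

δ < 0.444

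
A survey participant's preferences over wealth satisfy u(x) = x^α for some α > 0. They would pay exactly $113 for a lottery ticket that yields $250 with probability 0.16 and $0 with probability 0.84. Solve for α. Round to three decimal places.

Since u(0) = 0, the lottery's EU is 0.16·250^α.
Indifference: 113^α = 0.16·250^α, so (113/250)^α = 0.16.
α = ln(0.16) / ln(113/250) = -1.832581/-0.794073 ≈ 2.308.

α ≈ 2.308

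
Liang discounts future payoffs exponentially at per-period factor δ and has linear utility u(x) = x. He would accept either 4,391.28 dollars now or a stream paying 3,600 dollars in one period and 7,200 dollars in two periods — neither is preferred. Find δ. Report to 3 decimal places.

Equating present values: 4391.28 = 3600δ + 7200δ².
Rearranged: 7200δ² + 3600δ − 4391.28 = 0.
The positive root is δ = [−3600 + √(3600² + 4·7200·4391.28)] / (2·7200) = (−3600 + 11808.000)/14400 ≈ 0.570.

δ ≈ 0.570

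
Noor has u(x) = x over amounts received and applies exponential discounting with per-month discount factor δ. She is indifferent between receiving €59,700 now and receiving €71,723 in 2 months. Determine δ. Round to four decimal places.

δ ≈ 0.9123

Equating discounted utilities: u(59700) = δ^2·u(71723) ⇒ δ^2 = u(59700)/u(71723).
With u(x) = x: δ^2 = 59700/71723 = 0.83237.
So δ = 0.83237^(1/2) ≈ 0.9123.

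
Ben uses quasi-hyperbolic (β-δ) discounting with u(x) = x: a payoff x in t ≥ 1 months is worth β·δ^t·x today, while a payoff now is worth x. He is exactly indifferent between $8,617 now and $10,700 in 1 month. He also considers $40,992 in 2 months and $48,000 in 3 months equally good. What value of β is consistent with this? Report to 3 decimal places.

Both payoffs in the second observation are in the future, so β drops out: δ^2·40992 = δ^3·48000 ⇒ δ = 40992/48000 = 0.85400.
Substituting δ into 8617 = β·δ·10700: β = 8617/(9137.800) ≈ 0.943.

β ≈ 0.943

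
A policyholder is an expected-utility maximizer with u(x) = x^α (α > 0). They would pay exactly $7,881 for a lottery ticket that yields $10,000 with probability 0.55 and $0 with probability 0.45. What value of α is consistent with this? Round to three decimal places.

EU(lottery) = 0.55·10000^α + 0.45·0 = 0.55·10000^α.
Equating: 7881^α = 0.55·10000^α, i.e. 0.7881^α = 0.55.
Take logs: α = ln 0.55 / ln(7881/10000) ≈ 2.51055.

α ≈ 2.511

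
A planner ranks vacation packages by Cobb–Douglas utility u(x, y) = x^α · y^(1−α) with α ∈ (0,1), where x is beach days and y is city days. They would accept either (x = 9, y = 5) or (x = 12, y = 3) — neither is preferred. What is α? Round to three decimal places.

α ≈ 0.640

Set the two utilities equal: 9^α·5^(1−α) = 12^α·3^(1−α).
Rearrange to (9/12)^α = (3/5)^(1−α) and take logs: α·-0.287682 = (1−α)·-0.510826.
With A = -0.287682 and B = -0.510826: α·A = (1−α)·B, so α = B/(A+B) = -0.510826/-0.798508 ≈ 0.640.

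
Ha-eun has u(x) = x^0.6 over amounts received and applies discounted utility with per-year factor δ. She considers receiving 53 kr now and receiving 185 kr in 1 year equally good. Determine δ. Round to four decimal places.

δ ≈ 0.4723

Equating discounted utilities: u(53) = δ·u(185) ⇒ δ = u(53)/u(185).
Since u(x) = x^0.6, δ = (53/185)^0.6 = 0.28649^0.6 = 0.47235.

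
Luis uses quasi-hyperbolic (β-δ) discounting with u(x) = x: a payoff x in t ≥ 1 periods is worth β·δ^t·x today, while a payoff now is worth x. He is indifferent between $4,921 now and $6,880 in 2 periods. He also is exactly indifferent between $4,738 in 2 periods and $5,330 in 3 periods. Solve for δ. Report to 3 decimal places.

δ ≈ 0.889

The second indifference involves only future payoffs, so β cancels: β·δ^2·4738 = β·δ^3·5330, giving δ = 4738/5330 = 0.88893.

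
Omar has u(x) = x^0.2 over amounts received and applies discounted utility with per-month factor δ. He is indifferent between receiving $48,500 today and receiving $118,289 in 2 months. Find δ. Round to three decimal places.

δ ≈ 0.915

Equating discounted utilities: u(48500) = δ^2·u(118289) ⇒ δ^2 = u(48500)/u(118289).
Since u(x) = x^0.2, δ^2 = (48500/118289)^0.2 = 0.41001^0.2 = 0.83668.
Hence δ = (0.83668)^(1/2) = 0.91470.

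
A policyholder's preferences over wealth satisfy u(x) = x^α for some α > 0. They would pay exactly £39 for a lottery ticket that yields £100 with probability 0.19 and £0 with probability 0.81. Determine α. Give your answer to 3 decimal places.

α ≈ 1.764

EU(lottery) = 0.19·100^α + 0.81·0 = 0.19·100^α.
Indifference: 39^α = 0.19·100^α, so (39/100)^α = 0.19.
Take logs: α = ln 0.19 / ln(39/100) ≈ 1.76372.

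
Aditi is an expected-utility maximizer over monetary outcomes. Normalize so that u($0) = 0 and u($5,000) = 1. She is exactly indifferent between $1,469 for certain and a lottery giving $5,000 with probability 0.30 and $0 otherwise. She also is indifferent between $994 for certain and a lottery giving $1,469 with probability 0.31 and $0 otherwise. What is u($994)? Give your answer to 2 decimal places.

The first gamble pins u($1,469): it must equal 0.30·1 + 0.70·0 = 0.30.
The second indifference gives u($994) = 0.31·u($1,469) + 0.69·u($0) = 0.31·0.30 + 0.69·0.00 = 0.0930.

0.09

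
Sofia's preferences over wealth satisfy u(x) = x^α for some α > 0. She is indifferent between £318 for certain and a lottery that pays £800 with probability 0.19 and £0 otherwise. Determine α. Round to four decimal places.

Since u(0) = 0, the lottery's EU is 0.19·800^α.
Equating: 318^α = 0.19·800^α, i.e. 0.3975^α = 0.19.
Taking logs: α·ln(318/800) = ln(0.19), so α = -1.6607312 / -0.9225603 ≈ 1.8001.

α ≈ 1.8001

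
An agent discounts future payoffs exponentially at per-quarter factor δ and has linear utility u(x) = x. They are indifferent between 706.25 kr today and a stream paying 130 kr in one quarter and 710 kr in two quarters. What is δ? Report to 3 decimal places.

δ ≈ 0.910

Present value of the stream is 130·δ + 710·δ². Indifference gives 130δ + 710δ² = 706.25.
Rearranged: 710δ² + 130δ − 706.25 = 0.
The positive root is δ = [−130 + √(130² + 4·710·706.25)] / (2·710) = (−130 + 1422.199)/1420 ≈ 0.910.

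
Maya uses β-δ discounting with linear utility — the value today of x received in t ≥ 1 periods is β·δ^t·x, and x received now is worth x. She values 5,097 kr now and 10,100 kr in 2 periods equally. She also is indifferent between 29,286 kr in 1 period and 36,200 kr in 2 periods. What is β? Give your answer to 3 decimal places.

β ≈ 0.771

Both payoffs in the second observation are in the future, so β drops out: δ^1·29286 = δ^2·36200 ⇒ δ = 29286/36200 = 0.80901.
Now use the now-vs-future pair: 5097 = β·δ^2·10100 gives β = 5097/(0.65449·10100) ≈ 0.771.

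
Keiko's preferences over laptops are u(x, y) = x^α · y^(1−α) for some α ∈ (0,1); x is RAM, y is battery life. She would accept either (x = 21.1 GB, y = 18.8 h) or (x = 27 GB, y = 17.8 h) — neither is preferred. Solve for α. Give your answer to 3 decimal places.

α ≈ 0.181

The Cobb–Douglas utilities coincide, so 21.1^α·18.8^(1−α) = 27^α·17.8^(1−α).
(21.1/27)^α = (17.8/18.8)^(1−α); take logs: α·ln(21.1/27) = (1−α)·ln(17.8/18.8), i.e. α·-0.246564 = (1−α)·-0.054658.
With A = -0.246564 and B = -0.054658: α·A = (1−α)·B, so α = B/(A+B) = -0.054658/-0.301222 ≈ 0.181.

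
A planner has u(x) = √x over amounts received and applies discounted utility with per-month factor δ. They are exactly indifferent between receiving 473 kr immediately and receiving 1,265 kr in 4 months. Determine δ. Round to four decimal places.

δ ≈ 0.8843

Indifference means u(473) = δ^4 · u(1265), so δ^4 = u(473)/u(1265).
Since u(x) = √x, δ^4 = √(473/1265) = 0.61148.
So δ = 0.61148^(1/4) ≈ 0.8843.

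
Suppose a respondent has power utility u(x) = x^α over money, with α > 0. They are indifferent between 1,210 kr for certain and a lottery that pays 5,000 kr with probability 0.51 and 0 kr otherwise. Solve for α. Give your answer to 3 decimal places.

α ≈ 0.475

The lottery's expected utility is 0.51·u(5000) + 0.49·u(0) = 0.51·5000^α (since u(0) = 0 for α > 0).
Equating: 1210^α = 0.51·5000^α, i.e. 0.2420^α = 0.51.
α = ln(0.51) / ln(1210/5000) = -0.673345/-1.418818 ≈ 0.475.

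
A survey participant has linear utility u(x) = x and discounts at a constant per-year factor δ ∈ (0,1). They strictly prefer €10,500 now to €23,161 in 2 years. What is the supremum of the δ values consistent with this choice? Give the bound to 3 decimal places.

δ < 0.673

The preference means 10500 > δ^2·23161.
Dividing by 23161: δ^2 < 0.45335. Both sides are positive, so the square root keeps the direction.
δ < (10500/23161)^(1/2) ≈ 0.673.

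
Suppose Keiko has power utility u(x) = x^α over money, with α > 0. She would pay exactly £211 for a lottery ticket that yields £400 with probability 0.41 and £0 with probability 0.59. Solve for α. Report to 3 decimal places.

α ≈ 1.394

The lottery's expected utility is 0.41·u(400) + 0.59·u(0) = 0.41·400^α (since u(0) = 0 for α > 0).
Setting u(211) equal to that: 211^α = 0.41·400^α ⇒ (211/400)^α = 0.41.
α = ln(0.41) / ln(211/400) = -0.891598/-0.639606 ≈ 1.394.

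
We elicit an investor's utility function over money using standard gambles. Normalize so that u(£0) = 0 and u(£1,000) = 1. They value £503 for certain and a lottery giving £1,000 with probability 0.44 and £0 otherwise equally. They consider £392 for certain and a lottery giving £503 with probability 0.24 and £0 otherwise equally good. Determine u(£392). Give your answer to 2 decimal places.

0.11

First, u(£503) = 0.44·u(£1,000) + 0.56·u(£0) = 0.44.
Chaining: u(£392) = 0.24·0.44 + 0.76·0.00 = 0.1056.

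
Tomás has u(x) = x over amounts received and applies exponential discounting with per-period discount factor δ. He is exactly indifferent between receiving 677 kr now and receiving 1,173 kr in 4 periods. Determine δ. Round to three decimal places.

δ ≈ 0.872

Equating discounted utilities: u(677) = δ^4·u(1173) ⇒ δ^4 = u(677)/u(1173).
With u(x) = x: δ^4 = 677/1173 = 0.57715.
Taking the 4th root: δ = 0.57715^(1/4) ≈ 0.872.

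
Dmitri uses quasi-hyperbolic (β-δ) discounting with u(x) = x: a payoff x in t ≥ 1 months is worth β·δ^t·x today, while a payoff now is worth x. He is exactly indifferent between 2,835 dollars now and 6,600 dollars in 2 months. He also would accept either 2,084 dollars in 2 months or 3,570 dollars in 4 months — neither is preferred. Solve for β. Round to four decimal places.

β ≈ 0.7358

From the later pair, β·δ^2·2084 = β·δ^4·3570; dividing through, δ^2 = 2084/3570 = 0.58375, so δ = 0.76404.
Now use the now-vs-future pair: 2835 = β·δ^2·6600 gives β = 2835/(0.58375·6600) ≈ 0.7358.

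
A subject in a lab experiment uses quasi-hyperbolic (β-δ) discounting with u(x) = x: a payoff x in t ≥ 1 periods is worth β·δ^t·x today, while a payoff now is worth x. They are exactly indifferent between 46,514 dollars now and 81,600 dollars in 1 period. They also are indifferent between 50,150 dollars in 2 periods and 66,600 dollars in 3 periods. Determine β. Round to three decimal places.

From the later pair, β·δ^2·50150 = β·δ^3·66600; dividing through, δ = 50150/66600 = 0.75300.
The first indifference: 46514 = β·δ·81600, so β = 46514/(δ·81600) = 46514/(0.75300·81600) ≈ 0.757.

β ≈ 0.757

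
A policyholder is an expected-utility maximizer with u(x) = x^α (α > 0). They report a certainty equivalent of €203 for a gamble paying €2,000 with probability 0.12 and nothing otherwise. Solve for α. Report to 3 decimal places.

EU(lottery) = 0.12·2000^α + 0.88·0 = 0.12·2000^α.
Setting u(203) equal to that: 203^α = 0.12·2000^α ⇒ (203/2000)^α = 0.12.
α = ln(0.12) / ln(203/2000) = -2.120264/-2.287696 ≈ 0.927.

α ≈ 0.927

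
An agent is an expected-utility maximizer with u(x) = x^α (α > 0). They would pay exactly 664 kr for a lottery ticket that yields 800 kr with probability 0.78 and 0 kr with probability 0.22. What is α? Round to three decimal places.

Since u(0) = 0, the lottery's EU is 0.78·800^α.
Setting u(664) equal to that: 664^α = 0.78·800^α ⇒ (664/800)^α = 0.78.
Take logs: α = ln 0.78 / ln(664/800) ≈ 1.33345.

α ≈ 1.333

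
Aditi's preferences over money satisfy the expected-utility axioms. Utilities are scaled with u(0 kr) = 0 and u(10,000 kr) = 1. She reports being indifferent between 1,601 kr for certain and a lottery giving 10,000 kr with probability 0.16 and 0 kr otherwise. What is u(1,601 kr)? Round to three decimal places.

0.160

By the standard-gamble method, u(1,601 kr) is just the indifference probability on the best outcome: 0.16.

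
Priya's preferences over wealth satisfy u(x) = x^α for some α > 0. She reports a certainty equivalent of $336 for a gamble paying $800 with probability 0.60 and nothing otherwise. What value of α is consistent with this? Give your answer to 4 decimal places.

The lottery's expected utility is 0.60·u(800) + 0.40·u(0) = 0.60·800^α (since u(0) = 0 for α > 0).
Equating: 336^α = 0.60·800^α, i.e. 0.4200^α = 0.60.
Take logs: α = ln 0.60 / ln(336/800) ≈ 0.588848.

α ≈ 0.5888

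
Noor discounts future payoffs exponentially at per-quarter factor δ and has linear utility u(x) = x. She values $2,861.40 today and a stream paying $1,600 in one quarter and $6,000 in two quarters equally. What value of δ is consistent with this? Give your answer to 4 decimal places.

δ ≈ 0.5700

The stream is worth 1600δ + 6000δ² today, so 1600δ + 6000δ² = 2861.40.
So 6000δ² + 1600δ − 2861.40 = 0.
δ = (−1600 + √(1600² + 4·6000·2861.40)) / (2·6000) = (−1600 + √71233600.00) / 12000 ≈ 0.5700.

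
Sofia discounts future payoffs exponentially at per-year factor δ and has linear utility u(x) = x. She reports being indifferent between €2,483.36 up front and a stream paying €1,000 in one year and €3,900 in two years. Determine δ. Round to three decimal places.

δ ≈ 0.680

The stream is worth 1000δ + 3900δ² today, so 1000δ + 3900δ² = 2483.36.
That is, 3900δ² + 1000δ − 2483.36 = 0, a quadratic in δ.
By the quadratic formula (taking the positive root), δ = (−1000 + √39740416.00) / 7800 ≈ 0.680.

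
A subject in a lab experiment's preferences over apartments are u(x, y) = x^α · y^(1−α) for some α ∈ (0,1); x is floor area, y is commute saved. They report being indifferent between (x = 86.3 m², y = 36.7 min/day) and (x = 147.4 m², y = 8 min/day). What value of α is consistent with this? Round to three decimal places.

The Cobb–Douglas utilities coincide, so 86.3^α·36.7^(1−α) = 147.4^α·8^(1−α).
(86.3/147.4)^α = (8/36.7)^(1−α); take logs: α·ln(86.3/147.4) = (1−α)·ln(8/36.7), i.e. α·-0.535320 = (1−α)·-1.523335.
Thus α·(-2.058655) = -1.523335, so α = -1.523335/-2.058655 ≈ 0.740.

α ≈ 0.740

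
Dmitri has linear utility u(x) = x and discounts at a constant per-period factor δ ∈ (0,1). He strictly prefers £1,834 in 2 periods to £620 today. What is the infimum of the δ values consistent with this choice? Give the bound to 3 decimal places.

The preference means 620 < δ^2·1834.
Hence δ^2 > 620/1834 = 0.33806, and x ↦ x^(1/2) is increasing on (0,∞).
δ > 0.33806^(1/2) = 0.581.

δ > 0.581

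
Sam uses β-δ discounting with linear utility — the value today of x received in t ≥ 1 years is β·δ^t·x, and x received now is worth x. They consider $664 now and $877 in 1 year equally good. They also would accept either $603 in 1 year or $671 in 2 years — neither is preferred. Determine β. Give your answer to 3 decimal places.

From the later pair, β·δ^1·603 = β·δ^2·671; dividing through, δ = 603/671 = 0.89866.
The first indifference: 664 = β·δ·877, so β = 664/(δ·877) = 664/(0.89866·877) ≈ 0.843.

β ≈ 0.843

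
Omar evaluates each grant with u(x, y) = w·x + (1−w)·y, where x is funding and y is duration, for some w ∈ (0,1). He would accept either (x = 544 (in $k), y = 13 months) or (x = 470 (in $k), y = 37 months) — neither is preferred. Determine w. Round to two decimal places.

w = 0.24

u(544,13) = u(470,37) means w·544 + (1−w)·13 = w·470 + (1−w)·37.
Rearranging, 74·w − 24·(1−w) = 0.
Hence w = 24/(74+24) = 24/98 = 0.24.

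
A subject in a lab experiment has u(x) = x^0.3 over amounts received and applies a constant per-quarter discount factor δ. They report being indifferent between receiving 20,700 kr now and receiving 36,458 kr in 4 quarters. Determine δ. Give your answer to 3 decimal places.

Indifference means u(20700) = δ^4 · u(36458), so δ^4 = u(20700)/u(36458).
With u(x) = x^0.3: δ^4 = 20700^0.3/36458^0.3 = (20700/36458)^0.3 = 0.84383.
So δ = 0.84383^(1/4) ≈ 0.958.

δ ≈ 0.958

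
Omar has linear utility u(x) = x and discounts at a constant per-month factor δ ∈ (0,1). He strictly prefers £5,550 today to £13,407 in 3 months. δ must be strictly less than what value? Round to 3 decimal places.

Comparing present values: 5550 > δ^3·13407.
Dividing by 13407: δ^3 < 0.41396. Both sides are positive, so the cube root keeps the direction.
δ < (5550/13407)^(1/3) ≈ 0.745.

δ < 0.745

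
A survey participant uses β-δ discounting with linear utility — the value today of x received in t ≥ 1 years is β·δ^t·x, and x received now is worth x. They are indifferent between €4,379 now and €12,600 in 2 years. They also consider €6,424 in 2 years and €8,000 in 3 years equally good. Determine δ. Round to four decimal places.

From the later pair, β·δ^2·6424 = β·δ^3·8000; dividing through, δ = 6424/8000 = 0.80300.

δ ≈ 0.8030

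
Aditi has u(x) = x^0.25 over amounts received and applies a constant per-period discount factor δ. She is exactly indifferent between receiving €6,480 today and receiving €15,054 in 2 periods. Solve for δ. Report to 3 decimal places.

δ ≈ 0.900

Indifference means u(6480) = δ^2 · u(15054), so δ^2 = u(6480)/u(15054).
With u(x) = x^0.25: δ^2 = 6480^0.25/15054^0.25 = (6480/15054)^0.25 = 0.80999.
So δ = 0.80999^(1/2) ≈ 0.900.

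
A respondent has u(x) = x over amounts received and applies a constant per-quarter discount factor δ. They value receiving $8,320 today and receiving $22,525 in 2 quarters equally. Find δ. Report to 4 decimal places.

The payoff in 2 quarters is discounted by δ^2, so u(8320) = δ^2·u(22525) and δ^2 = u(8320)/u(22525).
With u(x) = x: δ^2 = 8320/22525 = 0.36937.
Taking the square root: δ = 0.36937^(1/2) ≈ 0.6078.

δ ≈ 0.6078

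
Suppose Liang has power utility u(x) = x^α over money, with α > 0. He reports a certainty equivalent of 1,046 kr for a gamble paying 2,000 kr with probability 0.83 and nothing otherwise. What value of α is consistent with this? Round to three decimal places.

EU(lottery) = 0.83·2000^α + 0.17·0 = 0.83·2000^α.
Indifference: 1046^α = 0.83·2000^α, so (1046/2000)^α = 0.83.
α = ln(0.83) / ln(1046/2000) = -0.186330/-0.648174 ≈ 0.287.

α ≈ 0.287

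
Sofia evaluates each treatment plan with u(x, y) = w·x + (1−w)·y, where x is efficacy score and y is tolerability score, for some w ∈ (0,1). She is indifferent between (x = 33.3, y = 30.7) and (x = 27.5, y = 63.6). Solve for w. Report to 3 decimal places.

w = 0.850

Indifference: w·33.3 + (1−w)·30.7 = w·27.5 + (1−w)·63.6.
Rearranging, 5.8·w − 32.9·(1−w) = 0.
Hence w = 32.9/(5.8+32.9) = 32.9/38.7 = 0.850.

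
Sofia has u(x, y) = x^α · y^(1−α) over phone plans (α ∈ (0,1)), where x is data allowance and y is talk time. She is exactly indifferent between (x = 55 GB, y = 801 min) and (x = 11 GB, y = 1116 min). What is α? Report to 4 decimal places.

α ≈ 0.1709

The Cobb–Douglas utilities coincide, so 55^α·801^(1−α) = 11^α·1116^(1−α).
Taking logs: α·ln 55 + (1−α)·ln 801 = α·ln 11 + (1−α)·ln 1116, i.e. α·1.6094379 = (1−α)·0.3316452.
With A = 1.6094379 and B = 0.3316452: α·A = (1−α)·B, so α = B/(A+B) = 0.3316452/1.9410831 ≈ 0.1709.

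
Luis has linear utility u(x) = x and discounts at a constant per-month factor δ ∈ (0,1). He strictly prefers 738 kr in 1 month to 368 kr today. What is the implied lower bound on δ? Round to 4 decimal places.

The preference means 368 < δ·738.
Dividing through by 738 gives δ > 0.49864.

δ > 0.4986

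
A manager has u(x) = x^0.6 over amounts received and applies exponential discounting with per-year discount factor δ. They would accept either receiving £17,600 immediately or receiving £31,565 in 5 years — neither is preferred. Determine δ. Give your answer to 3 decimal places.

The payoff in 5 years is discounted by δ^5, so u(17600) = δ^5·u(31565) and δ^5 = u(17600)/u(31565).
With u(x) = x^0.6: δ^5 = 17600^0.6/31565^0.6 = (17600/31565)^0.6 = 0.70434.
So δ = 0.70434^(1/5) ≈ 0.932.

δ ≈ 0.932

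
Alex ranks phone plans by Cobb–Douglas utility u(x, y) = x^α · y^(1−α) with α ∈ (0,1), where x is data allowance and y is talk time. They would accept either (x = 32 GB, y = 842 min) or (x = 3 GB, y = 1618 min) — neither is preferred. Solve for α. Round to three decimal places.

α ≈ 0.216

Set the two utilities equal: 32^α·842^(1−α) = 3^α·1618^(1−α).
Taking logs: α·ln 32 + (1−α)·ln 842 = α·ln 3 + (1−α)·ln 1618, i.e. α·2.367124 = (1−α)·0.653166.
So α/(1−α) = (0.653166)/(2.367124) = 0.275932, and α = 0.275932/1.275932 ≈ 0.216.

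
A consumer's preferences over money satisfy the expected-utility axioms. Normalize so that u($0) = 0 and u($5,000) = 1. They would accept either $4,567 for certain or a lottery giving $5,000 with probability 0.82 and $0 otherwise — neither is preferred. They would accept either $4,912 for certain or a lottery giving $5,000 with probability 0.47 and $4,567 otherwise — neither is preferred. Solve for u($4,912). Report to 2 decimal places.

From the first indifference, u($4,567) = 0.82·u($5,000) + 0.18·u($0) = 0.82·1 + 0.18·0 = 0.82.
Chaining: u($4,912) = 0.47·1.00 + 0.53·0.82 = 0.9046.

0.90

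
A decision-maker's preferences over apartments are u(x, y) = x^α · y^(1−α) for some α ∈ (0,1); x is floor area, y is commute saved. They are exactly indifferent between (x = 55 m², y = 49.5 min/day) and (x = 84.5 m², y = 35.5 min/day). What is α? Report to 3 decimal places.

α ≈ 0.436

The Cobb–Douglas utilities coincide, so 55^α·49.5^(1−α) = 84.5^α·35.5^(1−α).
(55/84.5)^α = (35.5/49.5)^(1−α); take logs: α·ln(55/84.5) = (1−α)·ln(35.5/49.5), i.e. α·-0.429418 = (1−α)·-0.332440.
Thus α·(-0.761858) = -0.332440, so α = -0.332440/-0.761858 ≈ 0.436.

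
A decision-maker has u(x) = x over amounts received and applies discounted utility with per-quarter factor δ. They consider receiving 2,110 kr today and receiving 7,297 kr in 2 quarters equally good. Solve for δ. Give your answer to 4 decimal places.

The payoff in 2 quarters is discounted by δ^2, so u(2110) = δ^2·u(7297) and δ^2 = u(2110)/u(7297).
With u(x) = x: δ^2 = 2110/7297 = 0.28916.
Taking the square root: δ = 0.28916^(1/2) ≈ 0.5377.

δ ≈ 0.5377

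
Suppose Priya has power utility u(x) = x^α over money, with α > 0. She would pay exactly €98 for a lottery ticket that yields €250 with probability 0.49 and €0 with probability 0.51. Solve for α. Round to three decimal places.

α ≈ 0.762

Since u(0) = 0, the lottery's EU is 0.49·250^α.
Indifference: 98^α = 0.49·250^α, so (98/250)^α = 0.49.
Take logs: α = ln 0.49 / ln(98/250) ≈ 0.76172.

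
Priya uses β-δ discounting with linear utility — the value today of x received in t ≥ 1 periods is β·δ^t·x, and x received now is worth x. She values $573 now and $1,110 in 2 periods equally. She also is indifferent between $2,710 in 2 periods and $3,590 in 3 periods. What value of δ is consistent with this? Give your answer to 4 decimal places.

δ ≈ 0.7549

The second indifference involves only future payoffs, so β cancels: β·δ^2·2710 = β·δ^3·3590, giving δ = 2710/3590 = 0.75487.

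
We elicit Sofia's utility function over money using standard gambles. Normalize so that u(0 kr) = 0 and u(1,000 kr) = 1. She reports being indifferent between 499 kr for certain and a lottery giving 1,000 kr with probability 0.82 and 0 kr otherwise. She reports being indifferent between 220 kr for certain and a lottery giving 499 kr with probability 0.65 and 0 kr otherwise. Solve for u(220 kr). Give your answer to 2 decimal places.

0.53

First, u(499 kr) = 0.82·u(1,000 kr) + 0.18·u(0 kr) = 0.82.
The second indifference gives u(220 kr) = 0.65·u(499 kr) + 0.35·u(0 kr) = 0.65·0.82 + 0.35·0.00 = 0.5330.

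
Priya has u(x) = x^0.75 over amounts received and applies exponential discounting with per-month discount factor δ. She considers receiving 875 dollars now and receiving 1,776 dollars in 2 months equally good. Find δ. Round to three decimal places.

δ ≈ 0.767

The payoff in 2 months is discounted by δ^2, so u(875) = δ^2·u(1776) and δ^2 = u(875)/u(1776).
With u(x) = x^0.75: δ^2 = 875^0.75/1776^0.75 = (875/1776)^0.75 = 0.58806.
Taking the square root: δ = 0.58806^(1/2) ≈ 0.767.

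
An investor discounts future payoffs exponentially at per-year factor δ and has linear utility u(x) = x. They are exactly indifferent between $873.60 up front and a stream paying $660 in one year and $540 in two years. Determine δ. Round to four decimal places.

δ ≈ 0.8000

Equating present values: 873.60 = 660δ + 540δ².
Rearranged: 540δ² + 660δ − 873.60 = 0.
δ = (−660 + √(660² + 4·540·873.60)) / (2·540) = (−660 + √2322576.00) / 1080 ≈ 0.8000.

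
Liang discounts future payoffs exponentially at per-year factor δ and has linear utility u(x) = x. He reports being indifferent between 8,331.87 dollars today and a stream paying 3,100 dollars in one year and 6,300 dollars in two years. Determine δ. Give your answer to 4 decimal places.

δ ≈ 0.9300

The stream is worth 3100δ + 6300δ² today, so 3100δ + 6300δ² = 8331.87.
So 6300δ² + 3100δ − 8331.87 = 0.
δ = (−3100 + √(3100² + 4·6300·8331.87)) / (2·6300) = (−3100 + √219573124.00) / 12600 ≈ 0.9300.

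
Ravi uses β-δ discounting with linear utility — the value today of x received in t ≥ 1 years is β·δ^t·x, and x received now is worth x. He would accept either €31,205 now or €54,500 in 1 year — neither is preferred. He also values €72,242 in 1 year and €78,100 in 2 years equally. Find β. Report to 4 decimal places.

β ≈ 0.6190

From the later pair, β·δ^1·72242 = β·δ^2·78100; dividing through, δ = 72242/78100 = 0.92499.
Substituting δ into 31205 = β·δ·54500: β = 31205/(50412.151) ≈ 0.6190.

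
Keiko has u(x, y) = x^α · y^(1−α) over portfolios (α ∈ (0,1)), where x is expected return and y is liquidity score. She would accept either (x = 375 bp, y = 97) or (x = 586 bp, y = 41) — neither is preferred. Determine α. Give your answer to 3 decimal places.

α ≈ 0.659

Set the two utilities equal: 375^α·97^(1−α) = 586^α·41^(1−α).
(375/586)^α = (41/97)^(1−α); take logs: α·ln(375/586) = (1−α)·ln(41/97), i.e. α·-0.446394 = (1−α)·-0.861139.
So α/(1−α) = (-0.861139)/(-0.446394) = 1.929101, and α = 1.929101/2.929101 ≈ 0.659.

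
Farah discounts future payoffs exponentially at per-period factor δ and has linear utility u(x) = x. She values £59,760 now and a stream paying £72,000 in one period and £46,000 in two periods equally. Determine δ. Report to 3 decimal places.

The stream is worth 72000δ + 46000δ² today, so 72000δ + 46000δ² = 59760.
Rearranged: 46000δ² + 72000δ − 59760 = 0.
δ = (−72000 + √(72000² + 4·46000·59760)) / (2·46000) = (−72000 + √16179840000.00) / 92000 ≈ 0.600.

δ ≈ 0.600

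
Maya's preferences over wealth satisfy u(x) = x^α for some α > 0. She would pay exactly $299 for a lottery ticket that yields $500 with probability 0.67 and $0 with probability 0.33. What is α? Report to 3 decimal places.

α ≈ 0.779

The lottery's expected utility is 0.67·u(500) + 0.33·u(0) = 0.67·500^α (since u(0) = 0 for α > 0).
Setting u(299) equal to that: 299^α = 0.67·500^α ⇒ (299/500)^α = 0.67.
Taking logs: α·ln(299/500) = ln(0.67), so α = -0.400478 / -0.514165 ≈ 0.779.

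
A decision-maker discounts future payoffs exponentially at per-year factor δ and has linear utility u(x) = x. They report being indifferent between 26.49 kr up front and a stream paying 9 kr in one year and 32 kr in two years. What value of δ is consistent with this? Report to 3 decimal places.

δ ≈ 0.780

The stream is worth 9δ + 32δ² today, so 9δ + 32δ² = 26.49.
That is, 32δ² + 9δ − 26.49 = 0, a quadratic in δ.
δ = (−9 + √(9² + 4·32·26.49)) / (2·32) = (−9 + √3471.72) / 64 ≈ 0.780.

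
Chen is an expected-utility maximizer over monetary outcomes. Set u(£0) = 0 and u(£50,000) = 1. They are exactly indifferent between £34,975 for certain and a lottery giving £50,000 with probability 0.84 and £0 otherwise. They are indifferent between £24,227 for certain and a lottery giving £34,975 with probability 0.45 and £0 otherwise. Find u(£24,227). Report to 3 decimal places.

0.378

First, u(£34,975) = 0.84·u(£50,000) + 0.16·u(£0) = 0.84.
Chaining: u(£24,227) = 0.45·0.84 + 0.55·0.00 = 0.3780.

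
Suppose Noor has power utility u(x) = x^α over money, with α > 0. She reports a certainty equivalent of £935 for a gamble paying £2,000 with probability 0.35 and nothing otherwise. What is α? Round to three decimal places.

The lottery's expected utility is 0.35·u(2000) + 0.65·u(0) = 0.35·2000^α (since u(0) = 0 for α > 0).
Setting u(935) equal to that: 935^α = 0.35·2000^α ⇒ (935/2000)^α = 0.35.
Take logs: α = ln 0.35 / ln(935/2000) ≈ 1.38070.

α ≈ 1.381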